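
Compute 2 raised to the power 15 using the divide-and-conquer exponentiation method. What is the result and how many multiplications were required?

Computing 2^15 by squaring (build up from 2^1; each line after the first costs one multiplication):

2^1 = 2
2^2 = (2^1)^2 = 2^2 = 4
2^3 = 2 * 2^2 = 2 * 4 = 8
2^6 = (2^3)^2 = 8^2 = 64
2^7 = 2 * 2^6 = 2 * 64 = 128
2^14 = (2^7)^2 = 128^2 = 16384
2^15 = 2 * 2^14 = 2 * 16384 = 32768

Result: 32768
Multiplications needed: 6 (6 lines after 2^1)

2^15 = 32768. Using exponentiation by squaring, this requires 6 multiplications. The key idea: if the exponent is even, square the half-power; if odd, multiply by the base once.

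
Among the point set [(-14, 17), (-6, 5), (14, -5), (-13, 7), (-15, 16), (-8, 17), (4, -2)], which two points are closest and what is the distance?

Computing all pairwise distances among 7 points:

d((-14, 17), (-6, 5)) = 14.4222
d((-14, 17), (14, -5)) = 35.609
d((-14, 17), (-13, 7)) = 10.0499
d((-14, 17), (-15, 16)) = 1.4142 <-- minimum
d((-14, 17), (-8, 17)) = 6.0
d((-14, 17), (4, -2)) = 26.1725
d((-6, 5), (14, -5)) = 22.3607
d((-6, 5), (-13, 7)) = 7.2801
d((-6, 5), (-15, 16)) = 14.2127
d((-6, 5), (-8, 17)) = 12.1655
d((-6, 5), (4, -2)) = 12.2066
d((14, -5), (-13, 7)) = 29.5466
d((14, -5), (-15, 16)) = 35.805
d((14, -5), (-8, 17)) = 31.1127
d((14, -5), (4, -2)) = 10.4403
d((-13, 7), (-15, 16)) = 9.2195
d((-13, 7), (-8, 17)) = 11.1803
d((-13, 7), (4, -2)) = 19.2354
d((-15, 16), (-8, 17)) = 7.0711
d((-15, 16), (4, -2)) = 26.1725
d((-8, 17), (4, -2)) = 22.4722

Closest pair: (-14, 17) and (-15, 16) with distance 1.4142

The closest pair is (-14, 17) and (-15, 16) with Euclidean distance 1.4142. For 7 points, brute-force pairwise comparison is shown above. For large n, the divide-and-conquer algorithm (sort by x, recurse on halves, check the dividing strip) achieves O(n log n).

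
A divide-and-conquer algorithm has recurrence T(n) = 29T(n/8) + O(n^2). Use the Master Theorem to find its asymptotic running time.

Master Theorem for T(n) = 29T(n/8) + O(n^2):

a = 29, b = 8, c = 2
log_b(a) = log_8(29) = 1.6193

Case 3: c = 2 > log_8(29) = 1.6193
T(n) = O(n^2) = O(n^2)

For T(n) = 29T(n/8) + O(n^2): log_8(29) = 1.6193. This is Case 3 of the Master Theorem (c > log_b(a), work dominated by root), giving O(n^2).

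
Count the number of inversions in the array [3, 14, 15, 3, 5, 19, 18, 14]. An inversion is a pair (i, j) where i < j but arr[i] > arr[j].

Finding inversions in [3, 14, 15, 3, 5, 19, 18, 14]:

(1, 3): arr[1]=14 > arr[3]=3
(1, 4): arr[1]=14 > arr[4]=5
(2, 3): arr[2]=15 > arr[3]=3
(2, 4): arr[2]=15 > arr[4]=5
(2, 7): arr[2]=15 > arr[7]=14
(5, 6): arr[5]=19 > arr[6]=18
(5, 7): arr[5]=19 > arr[7]=14
(6, 7): arr[6]=18 > arr[7]=14

Total inversions: 8

The array has 8 inversion(s): (1,3), (1,4), (2,3), (2,4), (2,7), (5,6), (5,7), (6,7). Each pair (i,j) satisfies i < j and arr[i] > arr[j].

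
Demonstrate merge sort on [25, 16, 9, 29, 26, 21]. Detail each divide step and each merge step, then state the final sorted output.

Merge sort trace:

Split: [25, 16, 9, 29, 26, 21] -> [25, 16, 9] and [29, 26, 21]
  Split: [25, 16, 9] -> [25] and [16, 9]
    Split: [16, 9] -> [16] and [9]
    Merge: [16] + [9] -> [9, 16]
  Merge: [25] + [9, 16] -> [9, 16, 25]
  Split: [29, 26, 21] -> [29] and [26, 21]
    Split: [26, 21] -> [26] and [21]
    Merge: [26] + [21] -> [21, 26]
  Merge: [29] + [21, 26] -> [21, 26, 29]
Merge: [9, 16, 25] + [21, 26, 29] -> [9, 16, 21, 25, 26, 29]

Final sorted array: [9, 16, 21, 25, 26, 29]

The merge sort proceeds by recursively splitting the array and merging sorted halves.
After all merges, the sorted array is [9, 16, 21, 25, 26, 29].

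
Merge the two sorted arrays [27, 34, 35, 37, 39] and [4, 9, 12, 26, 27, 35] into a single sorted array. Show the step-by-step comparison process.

Merging process:

Compare 27 vs 4: take 4 from right. Merged: [4]
Compare 27 vs 9: take 9 from right. Merged: [4, 9]
Compare 27 vs 12: take 12 from right. Merged: [4, 9, 12]
Compare 27 vs 26: take 26 from right. Merged: [4, 9, 12, 26]
Compare 27 vs 27: take 27 from left. Merged: [4, 9, 12, 26, 27]
Compare 34 vs 27: take 27 from right. Merged: [4, 9, 12, 26, 27, 27]
Compare 34 vs 35: take 34 from left. Merged: [4, 9, 12, 26, 27, 27, 34]
Compare 35 vs 35: take 35 from left. Merged: [4, 9, 12, 26, 27, 27, 34, 35]
Compare 37 vs 35: take 35 from right. Merged: [4, 9, 12, 26, 27, 27, 34, 35, 35]
Append remaining from left: [37, 39]. Merged: [4, 9, 12, 26, 27, 27, 34, 35, 35, 37, 39]

Final merged array: [4, 9, 12, 26, 27, 27, 34, 35, 35, 37, 39]
Total comparisons: 9

The merged array is [4, 9, 12, 26, 27, 27, 34, 35, 35, 37, 39], requiring 9 comparisons. The merge step runs in O(n) time where n is the total number of elements.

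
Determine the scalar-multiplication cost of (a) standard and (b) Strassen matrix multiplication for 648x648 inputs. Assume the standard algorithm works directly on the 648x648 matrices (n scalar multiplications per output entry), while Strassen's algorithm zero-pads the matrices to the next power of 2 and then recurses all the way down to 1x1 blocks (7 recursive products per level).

Matrix multiplication for 648x648 matrices:

Strassen's algorithm requires power-of-2 dimensions. Pad 648x648 to 1024x1024 (next power of 2).

Standard algorithm: 648^3 = 272097792 multiplications
Strassen's algorithm: 7^(log2(1024)) = 7^10 = 282475249 multiplications
Difference: 272097792 - 282475249 = -10377457 (Strassen uses MORE here due to padding overhead — for small or just-over-power-of-2 n, padding can outweigh the per-level savings)

Standard: 272097792 multiplications (648^3). Strassen: 282475249 multiplications (7^10, after padding to 1024x1024). Strassen reduces 8 recursive multiplications to 7 at each level.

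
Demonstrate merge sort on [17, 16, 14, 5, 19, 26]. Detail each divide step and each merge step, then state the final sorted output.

Merge sort trace:

Split: [17, 16, 14, 5, 19, 26] -> [17, 16, 14] and [5, 19, 26]
  Split: [17, 16, 14] -> [17] and [16, 14]
    Split: [16, 14] -> [16] and [14]
    Merge: [16] + [14] -> [14, 16]
  Merge: [17] + [14, 16] -> [14, 16, 17]
  Split: [5, 19, 26] -> [5] and [19, 26]
    Split: [19, 26] -> [19] and [26]
    Merge: [19] + [26] -> [19, 26]
  Merge: [5] + [19, 26] -> [5, 19, 26]
Merge: [14, 16, 17] + [5, 19, 26] -> [5, 14, 16, 17, 19, 26]

Final sorted array: [5, 14, 16, 17, 19, 26]

The merge sort proceeds by recursively splitting the array and merging sorted halves.
After all merges, the sorted array is [5, 14, 16, 17, 19, 26].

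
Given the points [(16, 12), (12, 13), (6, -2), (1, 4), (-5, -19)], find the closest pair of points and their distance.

Computing all pairwise distances among 5 points:

d((16, 12), (12, 13)) = 4.1231 <-- minimum
d((16, 12), (6, -2)) = 17.2047
d((16, 12), (1, 4)) = 17.0
d((16, 12), (-5, -19)) = 37.4433
d((12, 13), (6, -2)) = 16.1555
d((12, 13), (1, 4)) = 14.2127
d((12, 13), (-5, -19)) = 36.2353
d((6, -2), (1, 4)) = 7.8102
d((6, -2), (-5, -19)) = 20.2485
d((1, 4), (-5, -19)) = 23.7697

Closest pair: (16, 12) and (12, 13) with distance 4.1231

The closest pair is (16, 12) and (12, 13) with Euclidean distance 4.1231. For 5 points, brute-force pairwise comparison is shown above. For large n, the divide-and-conquer algorithm (sort by x, recurse on halves, check the dividing strip) achieves O(n log n).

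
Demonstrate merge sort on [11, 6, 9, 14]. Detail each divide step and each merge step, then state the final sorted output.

Merge sort trace:

Split: [11, 6, 9, 14] -> [11, 6] and [9, 14]
  Split: [11, 6] -> [11] and [6]
  Merge: [11] + [6] -> [6, 11]
  Split: [9, 14] -> [9] and [14]
  Merge: [9] + [14] -> [9, 14]
Merge: [6, 11] + [9, 14] -> [6, 9, 11, 14]

Final sorted array: [6, 9, 11, 14]

The merge sort proceeds by recursively splitting the array and merging sorted halves.
After all merges, the sorted array is [6, 9, 11, 14].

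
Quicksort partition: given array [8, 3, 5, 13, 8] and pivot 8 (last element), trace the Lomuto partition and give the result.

Lomuto partition with pivot = 8:

Initial array: [8, 3, 5, 13, 8]

arr[0]=8 <= 8: swap with position 0, array becomes [8, 3, 5, 13, 8]
arr[1]=3 <= 8: swap with position 1, array becomes [8, 3, 5, 13, 8]
arr[2]=5 <= 8: swap with position 2, array becomes [8, 3, 5, 13, 8]
arr[3]=13 > 8: no swap

Place pivot at position 3: [8, 3, 5, 8, 13]
Pivot position: 3

After partitioning with pivot 8, the array becomes [8, 3, 5, 8, 13]. The pivot is placed at index 3. All elements to the left of the pivot are <= 8, and all elements to the right are > 8.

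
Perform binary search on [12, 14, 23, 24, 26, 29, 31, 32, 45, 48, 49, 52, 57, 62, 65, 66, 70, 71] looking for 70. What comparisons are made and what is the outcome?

Binary search for 70 in [12, 14, 23, 24, 26, 29, 31, 32, 45, 48, 49, 52, 57, 62, 65, 66, 70, 71]:

lo=0, hi=17, mid=8, arr[mid]=45 -> 45 < 70, search right half
lo=9, hi=17, mid=13, arr[mid]=62 -> 62 < 70, search right half
lo=14, hi=17, mid=15, arr[mid]=66 -> 66 < 70, search right half
lo=16, hi=17, mid=16, arr[mid]=70 -> Found target at index 16!

Binary search finds 70 at index 16 after 4 comparisons. The search repeatedly halves the search space by comparing with the middle element.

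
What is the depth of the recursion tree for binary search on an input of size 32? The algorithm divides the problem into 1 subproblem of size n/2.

For divide and conquer with division factor 2:

Problem sizes at each level:
Level 0: 32
Level 1: 16
Level 2: 8
Level 3: 4
Level 4: 2
Level 5: 1

The root is level 0 and the size-1 base case is level 5 (the tree spans levels 0 through 5, i.e. 6 levels counting the root), so the depth is the number of divisions: log_2(32) = 5

The recursion tree depth is log_2(32) = 5. At each level, the problem size is divided by 2, so it takes 5 divisions to reduce to a base case of size 1. The algorithm makes 1 recursive call at each level.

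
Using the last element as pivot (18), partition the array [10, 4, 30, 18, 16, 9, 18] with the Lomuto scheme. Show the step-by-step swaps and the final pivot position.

Lomuto partition with pivot = 18:

Initial array: [10, 4, 30, 18, 16, 9, 18]

arr[0]=10 <= 18: swap with position 0, array becomes [10, 4, 30, 18, 16, 9, 18]
arr[1]=4 <= 18: swap with position 1, array becomes [10, 4, 30, 18, 16, 9, 18]
arr[2]=30 > 18: no swap
arr[3]=18 <= 18: swap with position 2, array becomes [10, 4, 18, 30, 16, 9, 18]
arr[4]=16 <= 18: swap with position 3, array becomes [10, 4, 18, 16, 30, 9, 18]
arr[5]=9 <= 18: swap with position 4, array becomes [10, 4, 18, 16, 9, 30, 18]

Place pivot at position 5: [10, 4, 18, 16, 9, 18, 30]
Pivot position: 5

After partitioning with pivot 18, the array becomes [10, 4, 18, 16, 9, 18, 30]. The pivot is placed at index 5. All elements to the left of the pivot are <= 18, and all elements to the right are > 18.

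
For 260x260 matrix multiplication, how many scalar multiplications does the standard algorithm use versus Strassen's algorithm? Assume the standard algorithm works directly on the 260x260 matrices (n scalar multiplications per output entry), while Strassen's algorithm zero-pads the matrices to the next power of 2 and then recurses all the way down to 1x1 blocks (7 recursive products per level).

Matrix multiplication for 260x260 matrices:

Strassen's algorithm requires power-of-2 dimensions. Pad 260x260 to 512x512 (next power of 2).

Standard algorithm: 260^3 = 17576000 multiplications
Strassen's algorithm: 7^(log2(512)) = 7^9 = 40353607 multiplications
Difference: 17576000 - 40353607 = -22777607 (Strassen uses MORE here due to padding overhead — for small or just-over-power-of-2 n, padding can outweigh the per-level savings)

Standard: 17576000 multiplications (260^3). Strassen: 40353607 multiplications (7^9, after padding to 512x512). Strassen reduces 8 recursive multiplications to 7 at each level.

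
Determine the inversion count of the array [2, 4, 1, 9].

Finding inversions in [2, 4, 1, 9]:

(0, 2): arr[0]=2 > arr[2]=1
(1, 2): arr[1]=4 > arr[2]=1

Total inversions: 2

The array has 2 inversion(s): (0,2), (1,2). Each pair (i,j) satisfies i < j and arr[i] > arr[j].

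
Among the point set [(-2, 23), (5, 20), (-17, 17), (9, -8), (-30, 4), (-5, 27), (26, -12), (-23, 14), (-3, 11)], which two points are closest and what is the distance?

Computing all pairwise distances among 9 points:

d((-2, 23), (5, 20)) = 7.6158
d((-2, 23), (-17, 17)) = 16.1555
d((-2, 23), (9, -8)) = 32.8938
d((-2, 23), (-30, 4)) = 33.8378
d((-2, 23), (-5, 27)) = 5.0 <-- minimum
d((-2, 23), (26, -12)) = 44.8219
d((-2, 23), (-23, 14)) = 22.8473
d((-2, 23), (-3, 11)) = 12.0416
d((5, 20), (-17, 17)) = 22.2036
d((5, 20), (9, -8)) = 28.2843
d((5, 20), (-30, 4)) = 38.4838
d((5, 20), (-5, 27)) = 12.2066
d((5, 20), (26, -12)) = 38.2753
d((5, 20), (-23, 14)) = 28.6356
d((5, 20), (-3, 11)) = 12.0416
d((-17, 17), (9, -8)) = 36.0694
d((-17, 17), (-30, 4)) = 18.3848
d((-17, 17), (-5, 27)) = 15.6205
d((-17, 17), (26, -12)) = 51.8652
d((-17, 17), (-23, 14)) = 6.7082
d((-17, 17), (-3, 11)) = 15.2315
d((9, -8), (-30, 4)) = 40.8044
d((9, -8), (-5, 27)) = 37.6962
d((9, -8), (26, -12)) = 17.4642
d((9, -8), (-23, 14)) = 38.833
d((9, -8), (-3, 11)) = 22.4722
d((-30, 4), (-5, 27)) = 33.9706
d((-30, 4), (26, -12)) = 58.2409
d((-30, 4), (-23, 14)) = 12.2066
d((-30, 4), (-3, 11)) = 27.8927
d((-5, 27), (26, -12)) = 49.8197
d((-5, 27), (-23, 14)) = 22.2036
d((-5, 27), (-3, 11)) = 16.1245
d((26, -12), (-23, 14)) = 55.4707
d((26, -12), (-3, 11)) = 37.0135
d((-23, 14), (-3, 11)) = 20.2237

Closest pair: (-2, 23) and (-5, 27) with distance 5.0

The closest pair is (-2, 23) and (-5, 27) with Euclidean distance 5.0. For 9 points, brute-force pairwise comparison is shown above. For large n, the divide-and-conquer algorithm (sort by x, recurse on halves, check the dividing strip) achieves O(n log n).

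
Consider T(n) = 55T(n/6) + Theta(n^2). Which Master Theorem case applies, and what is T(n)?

Master Theorem for T(n) = 55T(n/6) + O(n^2):

a = 55, b = 6, c = 2
log_b(a) = log_6(55) = 2.2365

Case 1: c = 2 < log_6(55) = 2.2365
T(n) = O(n^(log_6 55))

For T(n) = 55T(n/6) + O(n^2): log_6(55) = 2.2365. This is Case 1 of the Master Theorem (c < log_b(a), work dominated by leaves), giving O(n^(log_6 55)).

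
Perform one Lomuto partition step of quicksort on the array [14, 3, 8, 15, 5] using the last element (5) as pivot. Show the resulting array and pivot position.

Lomuto partition with pivot = 5:

Initial array: [14, 3, 8, 15, 5]

arr[0]=14 > 5: no swap
arr[1]=3 <= 5: swap with position 0, array becomes [3, 14, 8, 15, 5]
arr[2]=8 > 5: no swap
arr[3]=15 > 5: no swap

Place pivot at position 1: [3, 5, 8, 15, 14]
Pivot position: 1

After partitioning with pivot 5, the array becomes [3, 5, 8, 15, 14]. The pivot is placed at index 1. All elements to the left of the pivot are <= 5, and all elements to the right are > 5.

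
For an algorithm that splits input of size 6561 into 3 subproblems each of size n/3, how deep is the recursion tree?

For divide and conquer with division factor 3:

Problem sizes at each level:
Level 0: 6561
Level 1: 2187
Level 2: 729
Level 3: 243
Level 4: 81
Level 5: 27
Level 6: 9
Level 7: 3
Level 8: 1

The root is level 0 and the size-1 base case is level 8 (the tree spans levels 0 through 8, i.e. 9 levels counting the root), so the depth is the number of divisions: log_3(6561) = 8

The recursion tree depth is log_3(6561) = 8. At each level, the problem size is divided by 3, so it takes 8 divisions to reduce to a base case of size 1. The algorithm makes 3 recursive calls at each level.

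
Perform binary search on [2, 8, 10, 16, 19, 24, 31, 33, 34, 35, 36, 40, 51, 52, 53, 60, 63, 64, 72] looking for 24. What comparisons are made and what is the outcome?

Binary search for 24 in [2, 8, 10, 16, 19, 24, 31, 33, 34, 35, 36, 40, 51, 52, 53, 60, 63, 64, 72]:

lo=0, hi=18, mid=9, arr[mid]=35 -> 35 > 24, search left half
lo=0, hi=8, mid=4, arr[mid]=19 -> 19 < 24, search right half
lo=5, hi=8, mid=6, arr[mid]=31 -> 31 > 24, search left half
lo=5, hi=5, mid=5, arr[mid]=24 -> Found target at index 5!

Binary search finds 24 at index 5 after 4 comparisons. The search repeatedly halves the search space by comparing with the middle element.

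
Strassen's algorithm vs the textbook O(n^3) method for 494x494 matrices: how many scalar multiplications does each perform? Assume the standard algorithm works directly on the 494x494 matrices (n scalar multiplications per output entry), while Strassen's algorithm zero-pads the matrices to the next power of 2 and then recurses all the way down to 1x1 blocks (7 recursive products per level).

Matrix multiplication for 494x494 matrices:

Strassen's algorithm requires power-of-2 dimensions. Pad 494x494 to 512x512 (next power of 2).

Standard algorithm: 494^3 = 120553784 multiplications
Strassen's algorithm: 7^(log2(512)) = 7^9 = 40353607 multiplications
Savings: 120553784 - 40353607 = 80200177 multiplications

Standard: 120553784 multiplications (494^3). Strassen: 40353607 multiplications (7^9, after padding to 512x512). Strassen reduces 8 recursive multiplications to 7 at each level.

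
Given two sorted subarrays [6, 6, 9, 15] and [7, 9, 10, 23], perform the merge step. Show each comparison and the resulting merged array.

Merging process:

Compare 6 vs 7: take 6 from left. Merged: [6]
Compare 6 vs 7: take 6 from left. Merged: [6, 6]
Compare 9 vs 7: take 7 from right. Merged: [6, 6, 7]
Compare 9 vs 9: take 9 from left. Merged: [6, 6, 7, 9]
Compare 15 vs 9: take 9 from right. Merged: [6, 6, 7, 9, 9]
Compare 15 vs 10: take 10 from right. Merged: [6, 6, 7, 9, 9, 10]
Compare 15 vs 23: take 15 from left. Merged: [6, 6, 7, 9, 9, 10, 15]
Append remaining from right: [23]. Merged: [6, 6, 7, 9, 9, 10, 15, 23]

Final merged array: [6, 6, 7, 9, 9, 10, 15, 23]
Total comparisons: 7

The merged array is [6, 6, 7, 9, 9, 10, 15, 23], requiring 7 comparisons. The merge step runs in O(n) time where n is the total number of elements.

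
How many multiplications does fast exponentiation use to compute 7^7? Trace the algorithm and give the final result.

Computing 7^7 by squaring (build up from 7^1; each line after the first costs one multiplication):

7^1 = 7
7^2 = (7^1)^2 = 7^2 = 49
7^3 = 7 * 7^2 = 7 * 49 = 343
7^6 = (7^3)^2 = 343^2 = 117649
7^7 = 7 * 7^6 = 7 * 117649 = 823543

Result: 823543
Multiplications needed: 4 (4 lines after 7^1)

7^7 = 823543. Using exponentiation by squaring, this requires 4 multiplications. The key idea: if the exponent is even, square the half-power; if odd, multiply by the base once.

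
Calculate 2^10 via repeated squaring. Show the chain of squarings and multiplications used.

Computing 2^10 by squaring (build up from 2^1; each line after the first costs one multiplication):

2^1 = 2
2^2 = (2^1)^2 = 2^2 = 4
2^4 = (2^2)^2 = 4^2 = 16
2^5 = 2 * 2^4 = 2 * 16 = 32
2^10 = (2^5)^2 = 32^2 = 1024

Result: 1024
Multiplications needed: 4 (4 lines after 2^1)

2^10 = 1024. Using exponentiation by squaring, this requires 4 multiplications. The key idea: if the exponent is even, square the half-power; if odd, multiply by the base once.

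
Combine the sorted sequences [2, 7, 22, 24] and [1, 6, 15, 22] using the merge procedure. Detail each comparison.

Merging process:

Compare 2 vs 1: take 1 from right. Merged: [1]
Compare 2 vs 6: take 2 from left. Merged: [1, 2]
Compare 7 vs 6: take 6 from right. Merged: [1, 2, 6]
Compare 7 vs 15: take 7 from left. Merged: [1, 2, 6, 7]
Compare 22 vs 15: take 15 from right. Merged: [1, 2, 6, 7, 15]
Compare 22 vs 22: take 22 from left. Merged: [1, 2, 6, 7, 15, 22]
Compare 24 vs 22: take 22 from right. Merged: [1, 2, 6, 7, 15, 22, 22]
Append remaining from left: [24]. Merged: [1, 2, 6, 7, 15, 22, 22, 24]

Final merged array: [1, 2, 6, 7, 15, 22, 22, 24]
Total comparisons: 7

The merged array is [1, 2, 6, 7, 15, 22, 22, 24], requiring 7 comparisons. The merge step runs in O(n) time where n is the total number of elements.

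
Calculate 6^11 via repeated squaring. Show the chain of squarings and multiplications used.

Computing 6^11 by squaring (build up from 6^1; each line after the first costs one multiplication):

6^1 = 6
6^2 = (6^1)^2 = 6^2 = 36
6^4 = (6^2)^2 = 36^2 = 1296
6^5 = 6 * 6^4 = 6 * 1296 = 7776
6^10 = (6^5)^2 = 7776^2 = 60466176
6^11 = 6 * 6^10 = 6 * 60466176 = 362797056

Result: 362797056
Multiplications needed: 5 (5 lines after 6^1)

6^11 = 362797056. Using exponentiation by squaring, this requires 5 multiplications. The key idea: if the exponent is even, square the half-power; if odd, multiply by the base once.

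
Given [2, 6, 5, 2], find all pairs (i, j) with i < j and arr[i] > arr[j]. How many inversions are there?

Finding inversions in [2, 6, 5, 2]:

(1, 2): arr[1]=6 > arr[2]=5
(1, 3): arr[1]=6 > arr[3]=2
(2, 3): arr[2]=5 > arr[3]=2

Total inversions: 3

The array has 3 inversion(s): (1,2), (1,3), (2,3). Each pair (i,j) satisfies i < j and arr[i] > arr[j].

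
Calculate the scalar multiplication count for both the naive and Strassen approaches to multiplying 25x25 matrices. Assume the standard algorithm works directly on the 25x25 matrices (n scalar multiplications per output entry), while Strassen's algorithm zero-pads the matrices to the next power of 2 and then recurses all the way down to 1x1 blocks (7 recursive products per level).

Matrix multiplication for 25x25 matrices:

Strassen's algorithm requires power-of-2 dimensions. Pad 25x25 to 32x32 (next power of 2).

Standard algorithm: 25^3 = 15625 multiplications
Strassen's algorithm: 7^(log2(32)) = 7^5 = 16807 multiplications
Difference: 15625 - 16807 = -1182 (Strassen uses MORE here due to padding overhead — for small or just-over-power-of-2 n, padding can outweigh the per-level savings)

Standard: 15625 multiplications (25^3). Strassen: 16807 multiplications (7^5, after padding to 32x32). Strassen reduces 8 recursive multiplications to 7 at each level.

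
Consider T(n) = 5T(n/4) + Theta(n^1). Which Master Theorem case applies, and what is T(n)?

Master Theorem for T(n) = 5T(n/4) + O(n^1):

a = 5, b = 4, c = 1
log_b(a) = log_4(5) = 1.1610

Case 1: c = 1 < log_4(5) = 1.1610
T(n) = O(n^(log_4 5))

For T(n) = 5T(n/4) + O(n^1): log_4(5) = 1.1610. This is Case 1 of the Master Theorem (c < log_b(a), work dominated by leaves), giving O(n^(log_4 5)).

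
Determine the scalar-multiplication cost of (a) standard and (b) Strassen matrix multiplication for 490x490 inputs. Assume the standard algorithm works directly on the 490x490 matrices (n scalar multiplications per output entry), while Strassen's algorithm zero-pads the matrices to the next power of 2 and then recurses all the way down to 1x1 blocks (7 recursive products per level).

Matrix multiplication for 490x490 matrices:

Strassen's algorithm requires power-of-2 dimensions. Pad 490x490 to 512x512 (next power of 2).

Standard algorithm: 490^3 = 117649000 multiplications
Strassen's algorithm: 7^(log2(512)) = 7^9 = 40353607 multiplications
Savings: 117649000 - 40353607 = 77295393 multiplications

Standard: 117649000 multiplications (490^3). Strassen: 40353607 multiplications (7^9, after padding to 512x512). Strassen reduces 8 recursive multiplications to 7 at each level.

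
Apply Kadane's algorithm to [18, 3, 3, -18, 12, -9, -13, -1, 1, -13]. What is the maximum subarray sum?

Using Kadane's algorithm on [18, 3, 3, -18, 12, -9, -13, -1, 1, -13]:

Scanning through the array:
Position 1 (value 3): max_ending_here = 21, max_so_far = 21
Position 2 (value 3): max_ending_here = 24, max_so_far = 24
Position 3 (value -18): max_ending_here = 6, max_so_far = 24
Position 4 (value 12): max_ending_here = 18, max_so_far = 24
Position 5 (value -9): max_ending_here = 9, max_so_far = 24
Position 6 (value -13): max_ending_here = -4, max_so_far = 24
Position 7 (value -1): max_ending_here = -1, max_so_far = 24
Position 8 (value 1): max_ending_here = 1, max_so_far = 24
Position 9 (value -13): max_ending_here = -12, max_so_far = 24

Maximum subarray: [18, 3, 3]
Maximum sum: 24

The maximum subarray is [18, 3, 3] with sum 24. This subarray runs from index 0 to index 2.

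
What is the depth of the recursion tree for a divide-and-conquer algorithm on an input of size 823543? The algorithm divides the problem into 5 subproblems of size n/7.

For divide and conquer with division factor 7:

Problem sizes at each level:
Level 0: 823543
Level 1: 117649
Level 2: 16807
Level 3: 2401
Level 4: 343
Level 5: 49
Level 6: 7
Level 7: 1

The root is level 0 and the size-1 base case is level 7 (the tree spans levels 0 through 7, i.e. 8 levels counting the root), so the depth is the number of divisions: log_7(823543) = 7

The recursion tree depth is log_7(823543) = 7. At each level, the problem size is divided by 7, so it takes 7 divisions to reduce to a base case of size 1. The algorithm makes 5 recursive calls at each level.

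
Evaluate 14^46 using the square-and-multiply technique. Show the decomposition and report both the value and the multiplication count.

Computing 14^46 by squaring (build up from 14^1; each line after the first costs one multiplication):

14^1 = 14
14^2 = (14^1)^2 = 14^2 = 196
14^4 = (14^2)^2 = 196^2 = 38416
14^5 = 14 * 14^4 = 14 * 38416 = 537824
14^10 = (14^5)^2 = 537824^2 = 289254654976
14^11 = 14 * 14^10 = 14 * 289254654976 = 4049565169664
14^22 = (14^11)^2 = 4049565169664^2 = 16398978063355821105872896
14^23 = 14 * 14^22 = 14 * 16398978063355821105872896 = 229585692886981495482220544
14^46 = (14^23)^2 = 229585692886981495482220544^2 = 52709590378395385649697127909589319306203213055655936

Result: 52709590378395385649697127909589319306203213055655936
Multiplications needed: 8 (8 lines after 14^1)

14^46 = 52709590378395385649697127909589319306203213055655936. Using exponentiation by squaring, this requires 8 multiplications. The key idea: if the exponent is even, square the half-power; if odd, multiply by the base once.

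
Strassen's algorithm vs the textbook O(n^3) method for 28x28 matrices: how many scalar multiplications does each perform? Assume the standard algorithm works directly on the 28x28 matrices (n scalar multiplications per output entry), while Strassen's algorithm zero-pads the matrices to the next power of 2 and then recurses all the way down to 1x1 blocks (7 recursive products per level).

Matrix multiplication for 28x28 matrices:

Strassen's algorithm requires power-of-2 dimensions. Pad 28x28 to 32x32 (next power of 2).

Standard algorithm: 28^3 = 21952 multiplications
Strassen's algorithm: 7^(log2(32)) = 7^5 = 16807 multiplications
Savings: 21952 - 16807 = 5145 multiplications

Standard: 21952 multiplications (28^3). Strassen: 16807 multiplications (7^5, after padding to 32x32). Strassen reduces 8 recursive multiplications to 7 at each level.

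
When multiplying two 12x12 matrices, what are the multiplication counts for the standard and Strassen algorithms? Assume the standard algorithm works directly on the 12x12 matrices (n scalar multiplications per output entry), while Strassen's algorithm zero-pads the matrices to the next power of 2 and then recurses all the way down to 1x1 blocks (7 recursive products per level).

Matrix multiplication for 12x12 matrices:

Strassen's algorithm requires power-of-2 dimensions. Pad 12x12 to 16x16 (next power of 2).

Standard algorithm: 12^3 = 1728 multiplications
Strassen's algorithm: 7^(log2(16)) = 7^4 = 2401 multiplications
Difference: 1728 - 2401 = -673 (Strassen uses MORE here due to padding overhead — for small or just-over-power-of-2 n, padding can outweigh the per-level savings)

Standard: 1728 multiplications (12^3). Strassen: 2401 multiplications (7^4, after padding to 16x16). Strassen reduces 8 recursive multiplications to 7 at each level.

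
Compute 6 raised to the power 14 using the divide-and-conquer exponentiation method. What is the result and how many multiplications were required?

Computing 6^14 by squaring (build up from 6^1; each line after the first costs one multiplication):

6^1 = 6
6^2 = (6^1)^2 = 6^2 = 36
6^3 = 6 * 6^2 = 6 * 36 = 216
6^6 = (6^3)^2 = 216^2 = 46656
6^7 = 6 * 6^6 = 6 * 46656 = 279936
6^14 = (6^7)^2 = 279936^2 = 78364164096

Result: 78364164096
Multiplications needed: 5 (5 lines after 6^1)

6^14 = 78364164096. Using exponentiation by squaring, this requires 5 multiplications. The key idea: if the exponent is even, square the half-power; if odd, multiply by the base once.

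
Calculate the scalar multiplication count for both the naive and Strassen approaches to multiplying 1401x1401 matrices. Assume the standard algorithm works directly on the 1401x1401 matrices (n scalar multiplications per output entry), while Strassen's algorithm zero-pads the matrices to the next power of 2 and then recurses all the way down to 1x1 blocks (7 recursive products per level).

Matrix multiplication for 1401x1401 matrices:

Strassen's algorithm requires power-of-2 dimensions. Pad 1401x1401 to 2048x2048 (next power of 2).

Standard algorithm: 1401^3 = 2749884201 multiplications
Strassen's algorithm: 7^(log2(2048)) = 7^11 = 1977326743 multiplications
Savings: 2749884201 - 1977326743 = 772557458 multiplications

Standard: 2749884201 multiplications (1401^3). Strassen: 1977326743 multiplications (7^11, after padding to 2048x2048). Strassen reduces 8 recursive multiplications to 7 at each level.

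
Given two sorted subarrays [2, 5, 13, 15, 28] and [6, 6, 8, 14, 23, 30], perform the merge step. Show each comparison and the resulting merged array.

Merging process:

Compare 2 vs 6: take 2 from left. Merged: [2]
Compare 5 vs 6: take 5 from left. Merged: [2, 5]
Compare 13 vs 6: take 6 from right. Merged: [2, 5, 6]
Compare 13 vs 6: take 6 from right. Merged: [2, 5, 6, 6]
Compare 13 vs 8: take 8 from right. Merged: [2, 5, 6, 6, 8]
Compare 13 vs 14: take 13 from left. Merged: [2, 5, 6, 6, 8, 13]
Compare 15 vs 14: take 14 from right. Merged: [2, 5, 6, 6, 8, 13, 14]
Compare 15 vs 23: take 15 from left. Merged: [2, 5, 6, 6, 8, 13, 14, 15]
Compare 28 vs 23: take 23 from right. Merged: [2, 5, 6, 6, 8, 13, 14, 15, 23]
Compare 28 vs 30: take 28 from left. Merged: [2, 5, 6, 6, 8, 13, 14, 15, 23, 28]
Append remaining from right: [30]. Merged: [2, 5, 6, 6, 8, 13, 14, 15, 23, 28, 30]

Final merged array: [2, 5, 6, 6, 8, 13, 14, 15, 23, 28, 30]
Total comparisons: 10

The merged array is [2, 5, 6, 6, 8, 13, 14, 15, 23, 28, 30], requiring 10 comparisons. The merge step runs in O(n) time where n is the total number of elements.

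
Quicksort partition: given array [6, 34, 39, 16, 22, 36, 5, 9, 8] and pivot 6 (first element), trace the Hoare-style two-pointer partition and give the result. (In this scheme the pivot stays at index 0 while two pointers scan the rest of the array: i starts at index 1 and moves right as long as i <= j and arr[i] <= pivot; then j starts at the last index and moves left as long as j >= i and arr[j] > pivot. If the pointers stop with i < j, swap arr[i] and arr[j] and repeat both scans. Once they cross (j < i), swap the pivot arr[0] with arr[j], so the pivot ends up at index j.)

Hoare-style two-pointer partition with pivot = 6:

Initial array: [6, 34, 39, 16, 22, 36, 5, 9, 8]

Pointers start at i = 1, j = 8.
i stops at index 1 (arr[1]=34 > 6), j stops at index 6 (arr[6]=5 <= 6): swap arr[1] and arr[6], array becomes [6, 5, 39, 16, 22, 36, 34, 9, 8]
i ends at 2, j ends at 1: the pointers have crossed (j < i), so scanning stops.

Swap pivot arr[0] with arr[1] to place pivot at position 1: [5, 6, 39, 16, 22, 36, 34, 9, 8]
Pivot position: 1

After partitioning with pivot 6, the array becomes [5, 6, 39, 16, 22, 36, 34, 9, 8]. The pivot is placed at index 1. All elements to the left of the pivot are <= 6, and all elements to the right are > 6.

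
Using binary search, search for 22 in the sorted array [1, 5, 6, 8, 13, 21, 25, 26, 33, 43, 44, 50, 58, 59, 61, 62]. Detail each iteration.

Binary search for 22 in [1, 5, 6, 8, 13, 21, 25, 26, 33, 43, 44, 50, 58, 59, 61, 62]:

lo=0, hi=15, mid=7, arr[mid]=26 -> 26 > 22, search left half
lo=0, hi=6, mid=3, arr[mid]=8 -> 8 < 22, search right half
lo=4, hi=6, mid=5, arr[mid]=21 -> 21 < 22, search right half
lo=6, hi=6, mid=6, arr[mid]=25 -> 25 > 22, search left half
lo=6 > hi=5, target 22 not found

Binary search determines that 22 is not in the array after 4 comparisons. The search space was exhausted without finding the target.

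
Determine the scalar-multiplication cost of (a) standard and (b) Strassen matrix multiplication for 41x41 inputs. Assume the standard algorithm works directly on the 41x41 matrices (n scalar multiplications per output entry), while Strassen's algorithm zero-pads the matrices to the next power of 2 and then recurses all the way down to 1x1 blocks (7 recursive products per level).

Matrix multiplication for 41x41 matrices:

Strassen's algorithm requires power-of-2 dimensions. Pad 41x41 to 64x64 (next power of 2).

Standard algorithm: 41^3 = 68921 multiplications
Strassen's algorithm: 7^(log2(64)) = 7^6 = 117649 multiplications
Difference: 68921 - 117649 = -48728 (Strassen uses MORE here due to padding overhead — for small or just-over-power-of-2 n, padding can outweigh the per-level savings)

Standard: 68921 multiplications (41^3). Strassen: 117649 multiplications (7^6, after padding to 64x64). Strassen reduces 8 recursive multiplications to 7 at each level.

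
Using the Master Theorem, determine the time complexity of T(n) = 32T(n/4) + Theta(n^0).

Master Theorem for T(n) = 32T(n/4) + O(n^0):

a = 32, b = 4, c = 0
log_b(a) = log_4(32) = 2.5000

Case 1: c = 0 < log_4(32) = 2.5000
T(n) = O(n^(log_4 32))

For T(n) = 32T(n/4) + O(n^0): log_4(32) = 2.5000. This is Case 1 of the Master Theorem (c < log_b(a), work dominated by leaves), giving O(n^(log_4 32)).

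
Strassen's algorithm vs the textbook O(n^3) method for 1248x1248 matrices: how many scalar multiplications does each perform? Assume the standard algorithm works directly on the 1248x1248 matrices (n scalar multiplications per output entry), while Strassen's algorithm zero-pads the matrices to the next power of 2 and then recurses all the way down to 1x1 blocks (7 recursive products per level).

Matrix multiplication for 1248x1248 matrices:

Strassen's algorithm requires power-of-2 dimensions. Pad 1248x1248 to 2048x2048 (next power of 2).

Standard algorithm: 1248^3 = 1943764992 multiplications
Strassen's algorithm: 7^(log2(2048)) = 7^11 = 1977326743 multiplications
Difference: 1943764992 - 1977326743 = -33561751 (Strassen uses MORE here due to padding overhead — for small or just-over-power-of-2 n, padding can outweigh the per-level savings)

Standard: 1943764992 multiplications (1248^3). Strassen: 1977326743 multiplications (7^11, after padding to 2048x2048). Strassen reduces 8 recursive multiplications to 7 at each level.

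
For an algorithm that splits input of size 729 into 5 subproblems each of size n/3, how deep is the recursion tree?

For divide and conquer with division factor 3:

Problem sizes at each level:
Level 0: 729
Level 1: 243
Level 2: 81
Level 3: 27
Level 4: 9
Level 5: 3
Level 6: 1

The root is level 0 and the size-1 base case is level 6 (the tree spans levels 0 through 6, i.e. 7 levels counting the root), so the depth is the number of divisions: log_3(729) = 6

The recursion tree depth is log_3(729) = 6. At each level, the problem size is divided by 3, so it takes 6 divisions to reduce to a base case of size 1. The algorithm makes 5 recursive calls at each level.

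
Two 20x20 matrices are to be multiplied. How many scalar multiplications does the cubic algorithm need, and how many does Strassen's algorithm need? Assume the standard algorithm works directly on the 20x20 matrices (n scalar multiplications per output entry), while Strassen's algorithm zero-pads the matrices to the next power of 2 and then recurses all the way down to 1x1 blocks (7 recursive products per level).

Matrix multiplication for 20x20 matrices:

Strassen's algorithm requires power-of-2 dimensions. Pad 20x20 to 32x32 (next power of 2).

Standard algorithm: 20^3 = 8000 multiplications
Strassen's algorithm: 7^(log2(32)) = 7^5 = 16807 multiplications
Difference: 8000 - 16807 = -8807 (Strassen uses MORE here due to padding overhead — for small or just-over-power-of-2 n, padding can outweigh the per-level savings)

Standard: 8000 multiplications (20^3). Strassen: 16807 multiplications (7^5, after padding to 32x32). Strassen reduces 8 recursive multiplications to 7 at each level.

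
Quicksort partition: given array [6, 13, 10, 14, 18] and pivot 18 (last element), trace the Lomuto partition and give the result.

Lomuto partition with pivot = 18:

Initial array: [6, 13, 10, 14, 18]

arr[0]=6 <= 18: swap with position 0, array becomes [6, 13, 10, 14, 18]
arr[1]=13 <= 18: swap with position 1, array becomes [6, 13, 10, 14, 18]
arr[2]=10 <= 18: swap with position 2, array becomes [6, 13, 10, 14, 18]
arr[3]=14 <= 18: swap with position 3, array becomes [6, 13, 10, 14, 18]

Place pivot at position 4: [6, 13, 10, 14, 18]
Pivot position: 4

After partitioning with pivot 18, the array becomes [6, 13, 10, 14, 18]. The pivot is placed at index 4. All elements to the left of the pivot are <= 18, and all elements to the right are > 18.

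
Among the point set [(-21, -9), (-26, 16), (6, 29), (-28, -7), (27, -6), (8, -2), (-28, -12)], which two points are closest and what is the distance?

Computing all pairwise distances among 7 points:

d((-21, -9), (-26, 16)) = 25.4951
d((-21, -9), (6, 29)) = 46.6154
d((-21, -9), (-28, -7)) = 7.2801
d((-21, -9), (27, -6)) = 48.0937
d((-21, -9), (8, -2)) = 29.8329
d((-21, -9), (-28, -12)) = 7.6158
d((-26, 16), (6, 29)) = 34.5398
d((-26, 16), (-28, -7)) = 23.0868
d((-26, 16), (27, -6)) = 57.3847
d((-26, 16), (8, -2)) = 38.4708
d((-26, 16), (-28, -12)) = 28.0713
d((6, 29), (-28, -7)) = 49.5177
d((6, 29), (27, -6)) = 40.8167
d((6, 29), (8, -2)) = 31.0644
d((6, 29), (-28, -12)) = 53.2635
d((-28, -7), (27, -6)) = 55.0091
d((-28, -7), (8, -2)) = 36.3456
d((-28, -7), (-28, -12)) = 5.0 <-- minimum
d((27, -6), (8, -2)) = 19.4165
d((27, -6), (-28, -12)) = 55.3263
d((8, -2), (-28, -12)) = 37.3631

Closest pair: (-28, -7) and (-28, -12) with distance 5.0

The closest pair is (-28, -7) and (-28, -12) with Euclidean distance 5.0. For 7 points, brute-force pairwise comparison is shown above. For large n, the divide-and-conquer algorithm (sort by x, recurse on halves, check the dividing strip) achieves O(n log n).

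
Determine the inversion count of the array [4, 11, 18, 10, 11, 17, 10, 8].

Finding inversions in [4, 11, 18, 10, 11, 17, 10, 8]:

(1, 3): arr[1]=11 > arr[3]=10
(1, 6): arr[1]=11 > arr[6]=10
(1, 7): arr[1]=11 > arr[7]=8
(2, 3): arr[2]=18 > arr[3]=10
(2, 4): arr[2]=18 > arr[4]=11
(2, 5): arr[2]=18 > arr[5]=17
(2, 6): arr[2]=18 > arr[6]=10
(2, 7): arr[2]=18 > arr[7]=8
(3, 7): arr[3]=10 > arr[7]=8
(4, 6): arr[4]=11 > arr[6]=10
(4, 7): arr[4]=11 > arr[7]=8
(5, 6): arr[5]=17 > arr[6]=10
(5, 7): arr[5]=17 > arr[7]=8
(6, 7): arr[6]=10 > arr[7]=8

Total inversions: 14

The array has 14 inversion(s): (1,3), (1,6), (1,7), (2,3), (2,4), (2,5), (2,6), (2,7), (3,7), (4,6), (4,7), (5,6), (5,7), (6,7). Each pair (i,j) satisfies i < j and arr[i] > arr[j].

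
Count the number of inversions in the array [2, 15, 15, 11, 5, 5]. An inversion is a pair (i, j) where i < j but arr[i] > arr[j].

Finding inversions in [2, 15, 15, 11, 5, 5]:

(1, 3): arr[1]=15 > arr[3]=11
(1, 4): arr[1]=15 > arr[4]=5
(1, 5): arr[1]=15 > arr[5]=5
(2, 3): arr[2]=15 > arr[3]=11
(2, 4): arr[2]=15 > arr[4]=5
(2, 5): arr[2]=15 > arr[5]=5
(3, 4): arr[3]=11 > arr[4]=5
(3, 5): arr[3]=11 > arr[5]=5

Total inversions: 8

The array has 8 inversion(s): (1,3), (1,4), (1,5), (2,3), (2,4), (2,5), (3,4), (3,5). Each pair (i,j) satisfies i < j and arr[i] > arr[j].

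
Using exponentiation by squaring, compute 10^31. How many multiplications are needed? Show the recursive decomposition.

Computing 10^31 by squaring (build up from 10^1; each line after the first costs one multiplication):

10^1 = 10
10^2 = (10^1)^2 = 10^2 = 100
10^3 = 10 * 10^2 = 10 * 100 = 1000
10^6 = (10^3)^2 = 1000^2 = 1000000
10^7 = 10 * 10^6 = 10 * 1000000 = 10000000
10^14 = (10^7)^2 = 10000000^2 = 100000000000000
10^15 = 10 * 10^14 = 10 * 100000000000000 = 1000000000000000
10^30 = (10^15)^2 = 1000000000000000^2 = 1000000000000000000000000000000
10^31 = 10 * 10^30 = 10 * 1000000000000000000000000000000 = 10000000000000000000000000000000

Result: 10000000000000000000000000000000
Multiplications needed: 8 (8 lines after 10^1)

10^31 = 10000000000000000000000000000000. Using exponentiation by squaring, this requires 8 multiplications. The key idea: if the exponent is even, square the half-power; if odd, multiply by the base once.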